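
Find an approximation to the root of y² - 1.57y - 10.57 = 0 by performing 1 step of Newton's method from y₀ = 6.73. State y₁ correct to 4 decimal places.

4.6983

f'(y) = 2y - 1.57
y_0 = 6.730000: f = 24.156800, f' = 11.890000 → y_1 = 6.730000 - (24.156800)/(11.890000) = 4.698310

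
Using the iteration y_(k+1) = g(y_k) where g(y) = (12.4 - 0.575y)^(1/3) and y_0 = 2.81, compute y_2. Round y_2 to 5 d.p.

y_1 = g(2.810000) = 2.209344
y_2 = g(2.209344) = 2.232682

2.23268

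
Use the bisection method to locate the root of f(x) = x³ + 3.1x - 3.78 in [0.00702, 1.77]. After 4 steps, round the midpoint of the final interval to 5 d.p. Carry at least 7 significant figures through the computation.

f(0.007020) = -3.758238, f(1.770000) = 7.252233 (opposite signs)
step 1: m = 0.888510, f(m) = -0.324185 < 0 → root in [0.888510, 1.770000]
step 2: m = 1.329255, f(m) = 2.689376 > 0 → root in [0.888510, 1.329255]
step 3: m = 1.108882, f(m) = 1.021040 > 0 → root in [0.888510, 1.108882]
step 4: m = 0.998696, f(m) = 0.312052 > 0 → root in [0.888510, 0.998696]
Midpoint of [0.888510, 0.998696] = 0.943603

0.94360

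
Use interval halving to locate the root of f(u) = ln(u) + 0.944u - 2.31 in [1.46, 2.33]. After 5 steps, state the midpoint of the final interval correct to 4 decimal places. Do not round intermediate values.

1.8270

f(1.460000) = -0.553324, f(2.330000) = 0.735388 (opposite signs)
step 1: m = 1.895000, f(m) = 0.118099 > 0 → root in [1.460000, 1.895000]
step 2: m = 1.677500, f(m) = -0.209135 < 0 → root in [1.677500, 1.895000]
step 3: m = 1.786250, f(m) = -0.043662 < 0 → root in [1.786250, 1.895000]
step 4: m = 1.840625, f(m) = 0.037655 > 0 → root in [1.786250, 1.840625]
step 5: m = 1.813438, f(m) = -0.002891 < 0 → root in [1.813438, 1.840625]
Midpoint of [1.813438, 1.840625] = 1.827031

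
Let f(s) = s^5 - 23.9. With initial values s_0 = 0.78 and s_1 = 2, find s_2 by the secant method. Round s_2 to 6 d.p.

1.688376

f(s_0) = -23.611283, f(s_1) = 8.100000
s_2 = 2.000000 - (8.100000)·(2.000000 - 0.780000)/(8.100000 - (-23.611283)) = 1.688376; f(s_2) = -10.180265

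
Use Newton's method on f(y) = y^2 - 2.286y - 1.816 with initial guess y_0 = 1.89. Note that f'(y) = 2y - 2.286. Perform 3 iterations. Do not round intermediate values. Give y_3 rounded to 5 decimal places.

Newton update: y ← y − f(y)/f'(y).
y_0 = 1.890000: f = -2.564440, f' = 1.494000 → y_1 = 1.890000 - (-2.564440)/(1.494000) = 3.606493
y_1 = 3.606493: f = 2.946347, f' = 4.926985 → y_2 = 3.606493 - (2.946347)/(4.926985) = 3.008491
y_2 = 3.008491: f = 0.357606, f' = 3.730981 → y_3 = 3.008491 - (0.357606)/(3.730981) = 2.912643

2.91264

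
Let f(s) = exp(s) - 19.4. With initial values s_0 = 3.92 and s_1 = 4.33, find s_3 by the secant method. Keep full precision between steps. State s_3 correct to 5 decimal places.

f(s_0) = 31.000445, f(s_1) = 56.544287
s_2 = 4.330000 - (56.544287)·(4.330000 - 3.920000)/(56.544287 - (31.000445)) = 3.422417; f(s_2) = 11.243390
s_3 = 3.422417 - (11.243390)·(3.422417 - 4.330000)/(11.243390 - (56.544287)) = 3.197161; f(s_3) = 5.062974

3.19716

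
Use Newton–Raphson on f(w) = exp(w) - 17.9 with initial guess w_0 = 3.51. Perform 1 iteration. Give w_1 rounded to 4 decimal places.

3.0452

Newton update: w ← w − f(w)/f'(w).
f'(w) = exp(w)
w_0 = 3.510000: f = 15.548268, f' = 33.448268 → w_1 = 3.510000 - (15.548268)/(33.448268) = 3.045155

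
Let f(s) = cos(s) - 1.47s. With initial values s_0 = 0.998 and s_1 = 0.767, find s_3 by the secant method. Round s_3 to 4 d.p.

Secant update: s_(k+1) = s_k − f(s_k)·(s_k − s_(k-1))/(f(s_k) − f(s_(k-1))).
f(s_0) = -0.925076, f(s_1) = -0.407494
s_2 = 0.767000 - (-0.407494)·(0.767000 - 0.998000)/(-0.407494 - (-0.925076)) = 0.585133; f(s_2) = -0.026506
s_3 = 0.585133 - (-0.026506)·(0.585133 - 0.767000)/(-0.026506 - (-0.407494)) = 0.572480; f(s_3) = -0.000985

0.5725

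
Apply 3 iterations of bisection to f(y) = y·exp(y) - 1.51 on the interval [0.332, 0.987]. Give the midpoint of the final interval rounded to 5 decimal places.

0.70044

f(0.332000) = -1.047274, f(0.987000) = 1.138292 (opposite signs)
step 1: m = 0.659500, f(m) = -0.234642 < 0 → root in [0.659500, 0.987000]
step 2: m = 0.823250, f(m) = 0.365274 > 0 → root in [0.659500, 0.823250]
step 3: m = 0.741375, f(m) = 0.046012 > 0 → root in [0.659500, 0.741375]
Midpoint of [0.659500, 0.741375] = 0.700438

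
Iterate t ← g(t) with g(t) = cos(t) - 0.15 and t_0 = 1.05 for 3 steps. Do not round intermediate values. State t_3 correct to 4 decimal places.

0.5537

t_1 = g(1.050000) = 0.347571
t_2 = g(0.347571) = 0.790203
t_3 = g(0.790203) = 0.553701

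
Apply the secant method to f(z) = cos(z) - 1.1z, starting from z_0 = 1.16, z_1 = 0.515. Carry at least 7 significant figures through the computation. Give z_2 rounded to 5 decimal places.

0.68099

f(z_0) = -0.876660, f(z_1) = 0.303793
z_2 = 0.515000 - (0.303793)·(0.515000 - 1.160000)/(0.303793 - (-0.876660)) = 0.680992; f(z_2) = 0.027857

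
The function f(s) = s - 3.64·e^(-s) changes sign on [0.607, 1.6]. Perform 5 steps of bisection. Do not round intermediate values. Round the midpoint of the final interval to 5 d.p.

f(0.607000) = -1.376739, f(1.600000) = 0.865097 (opposite signs)
step 1: m = 1.103500, f(m) = -0.103917 < 0 → root in [1.103500, 1.600000]
step 2: m = 1.351750, f(m) = 0.409765 > 0 → root in [1.103500, 1.351750]
step 3: m = 1.227625, f(m) = 0.161150 > 0 → root in [1.103500, 1.227625]
step 4: m = 1.165563, f(m) = 0.030802 > 0 → root in [1.103500, 1.165563]
step 5: m = 1.134531, f(m) = -0.035994 < 0 → root in [1.134531, 1.165563]
Midpoint of [1.134531, 1.165563] = 1.150047

1.15005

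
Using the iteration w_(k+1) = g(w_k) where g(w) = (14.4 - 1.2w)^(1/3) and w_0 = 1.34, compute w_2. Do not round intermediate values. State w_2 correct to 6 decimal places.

w_1 = g(1.340000) = 2.338727
w_2 = g(2.338727) = 2.263281

2.263281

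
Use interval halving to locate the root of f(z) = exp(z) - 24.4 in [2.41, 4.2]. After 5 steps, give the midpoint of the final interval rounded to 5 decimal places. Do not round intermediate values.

3.22109

f(2.410000) = -13.266039, f(4.200000) = 42.286331 (opposite signs)
step 1: m = 3.305000, f(m) = 2.848542 > 0 → root in [2.410000, 3.305000]
step 2: m = 2.857500, f(m) = -6.982072 < 0 → root in [2.857500, 3.305000]
step 3: m = 3.081250, f(m) = -2.614383 < 0 → root in [3.081250, 3.305000]
step 4: m = 3.193125, f(m) = -0.035553 < 0 → root in [3.193125, 3.305000]
step 5: m = 3.249062, f(m) = 1.366173 > 0 → root in [3.193125, 3.249062]
Midpoint of [3.193125, 3.249062] = 3.221094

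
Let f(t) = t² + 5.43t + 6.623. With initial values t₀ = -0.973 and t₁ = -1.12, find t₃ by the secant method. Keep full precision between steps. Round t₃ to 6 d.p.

f(t_0) = 2.286339, f(t_1) = 1.795800
t_2 = -1.120000 - (1.795800)·(-1.120000 - -0.973000)/(1.795800 - (2.286339)) = -1.658148; f(t_2) = 0.368711
t_3 = -1.658148 - (0.368711)·(-1.658148 - -1.120000)/(0.368711 - (1.795800)) = -1.797187; f(t_3) = 0.094155

-1.797187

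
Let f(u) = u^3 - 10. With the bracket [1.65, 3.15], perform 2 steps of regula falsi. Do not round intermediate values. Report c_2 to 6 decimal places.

f(1.650000) = -5.507875, f(3.150000) = 21.255875
step 1: c = 1.958694, f(c) = -2.485504 < 0 → new bracket [1.958694, 3.150000]
step 2: c = 2.083413, f(c) = -0.956719 < 0 → new bracket [2.083413, 3.150000]

2.083413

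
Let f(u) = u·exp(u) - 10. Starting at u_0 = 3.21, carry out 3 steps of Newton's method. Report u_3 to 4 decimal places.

1.7991

f'(u) = (u + 1)·exp(u)
u_0 = 3.210000: f = 69.540867, f' = 104.319953 → u_1 = 3.210000 - (69.540867)/(104.319953) = 2.543389
u_1 = 2.543389: f = 22.358797, f' = 45.081508 → u_2 = 2.543389 - (22.358797)/(45.081508) = 2.047425
u_2 = 2.047425: f = 5.863290, f' = 23.611212 → u_3 = 2.047425 - (5.863290)/(23.611212) = 1.799098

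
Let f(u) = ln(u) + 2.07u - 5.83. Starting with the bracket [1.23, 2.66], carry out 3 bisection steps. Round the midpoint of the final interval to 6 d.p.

2.391875

f(1.230000) = -3.076886, f(2.660000) = 0.654526 (opposite signs)
step 1: m = 1.945000, f(m) = -1.138588 < 0 → root in [1.945000, 2.660000]
step 2: m = 2.302500, f(m) = -0.229830 < 0 → root in [2.302500, 2.660000]
step 3: m = 2.481250, f(m) = 0.214950 > 0 → root in [2.302500, 2.481250]
Midpoint of [2.302500, 2.481250] = 2.391875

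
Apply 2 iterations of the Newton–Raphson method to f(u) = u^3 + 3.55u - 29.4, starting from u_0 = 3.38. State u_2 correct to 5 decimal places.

Newton update: u ← u − f(u)/f'(u).
f'(u) = 3u^2 + 3.55
u_0 = 3.380000: f = 21.213472, f' = 37.823200 → u_1 = 3.380000 - (21.213472)/(37.823200) = 2.819141
u_1 = 2.819141: f = 3.013239, f' = 27.392672 → u_2 = 2.819141 - (3.013239)/(27.392672) = 2.709140

2.70914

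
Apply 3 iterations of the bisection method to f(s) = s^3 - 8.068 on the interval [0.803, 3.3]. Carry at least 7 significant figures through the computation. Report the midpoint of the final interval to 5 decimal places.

f(0.803000) = -7.550218, f(3.300000) = 27.869000 (opposite signs)
step 1: m = 2.051500, f(m) = 0.566050 > 0 → root in [0.803000, 2.051500]
step 2: m = 1.427250, f(m) = -5.160631 < 0 → root in [1.427250, 2.051500]
step 3: m = 1.739375, f(m) = -2.805651 < 0 → root in [1.739375, 2.051500]
Midpoint of [1.739375, 2.051500] = 1.895437

1.89544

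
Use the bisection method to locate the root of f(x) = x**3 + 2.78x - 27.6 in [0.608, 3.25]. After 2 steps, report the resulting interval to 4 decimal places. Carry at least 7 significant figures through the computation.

[2.5895, 3.2500]

f(0.608000) = -25.685004, f(3.250000) = 15.763125 (opposite signs)
step 1: m = 1.929000, f(m) = -15.059492 < 0 → root in [1.929000, 3.250000]
step 2: m = 2.589500, f(m) = -3.037271 < 0 → root in [2.589500, 3.250000]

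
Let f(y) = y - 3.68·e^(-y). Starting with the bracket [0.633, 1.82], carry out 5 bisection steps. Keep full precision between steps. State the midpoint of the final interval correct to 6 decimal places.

1.170859

f(0.633000) = -1.321067, f(1.820000) = 1.223745 (opposite signs)
step 1: m = 1.226500, f(m) = 0.147092 > 0 → root in [0.633000, 1.226500]
step 2: m = 0.929750, f(m) = -0.522571 < 0 → root in [0.929750, 1.226500]
step 3: m = 1.078125, f(m) = -0.173932 < 0 → root in [1.078125, 1.226500]
step 4: m = 1.152313, f(m) = -0.010219 < 0 → root in [1.152313, 1.226500]
step 5: m = 1.189406, f(m) = 0.069207 > 0 → root in [1.152313, 1.189406]
Midpoint of [1.152313, 1.189406] = 1.170859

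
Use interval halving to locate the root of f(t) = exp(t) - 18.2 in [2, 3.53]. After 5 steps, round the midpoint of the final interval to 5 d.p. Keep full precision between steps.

f(2.000000) = -10.810944, f(3.530000) = 15.923968 (opposite signs)
step 1: m = 2.765000, f(m) = -2.320960 < 0 → root in [2.765000, 3.530000]
step 2: m = 3.147500, f(m) = 5.077797 > 0 → root in [2.765000, 3.147500]
step 3: m = 2.956250, f(m) = 1.025740 > 0 → root in [2.765000, 2.956250]
step 4: m = 2.860625, f(m) = -0.727556 < 0 → root in [2.860625, 2.956250]
step 5: m = 2.908437, f(m) = 0.128138 > 0 → root in [2.860625, 2.908437]
Midpoint of [2.860625, 2.908437] = 2.884531

2.88453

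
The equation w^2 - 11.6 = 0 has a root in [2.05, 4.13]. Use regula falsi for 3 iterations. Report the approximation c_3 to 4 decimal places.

f(2.050000) = -7.397500, f(4.130000) = 5.456900
step 1: c = 3.247006, f(c) = -1.056949 < 0 → new bracket [3.247006, 4.130000]
step 2: c = 3.390283, f(c) = -0.105984 < 0 → new bracket [3.390283, 4.130000]
step 3: c = 3.404376, f(c) = -0.010226 < 0 → new bracket [3.404376, 4.130000]

3.4044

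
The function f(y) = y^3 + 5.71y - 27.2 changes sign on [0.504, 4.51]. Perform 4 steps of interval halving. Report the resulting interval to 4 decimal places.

f(0.504000) = -24.194136, f(4.510000) = 90.285951 (opposite signs)
step 1: m = 2.507000, f(m) = 2.871588 > 0 → root in [0.504000, 2.507000]
step 2: m = 1.505500, f(m) = -15.191334 < 0 → root in [1.505500, 2.507000]
step 3: m = 2.006250, f(m) = -7.669078 < 0 → root in [2.006250, 2.507000]
step 4: m = 2.256625, f(m) = -2.823133 < 0 → root in [2.256625, 2.507000]

[2.2566, 2.5070]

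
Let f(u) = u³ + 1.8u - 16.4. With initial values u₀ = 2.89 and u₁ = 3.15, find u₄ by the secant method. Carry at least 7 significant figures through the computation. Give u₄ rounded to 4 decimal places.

2.3072

f(u_0) = 12.939569, f(u_1) = 20.525875
u_2 = 3.150000 - (20.525875)·(3.150000 - 2.890000)/(20.525875 - (12.939569)) = 2.446531; f(u_2) = 2.647511
u_3 = 2.446531 - (2.647511)·(2.446531 - 3.150000)/(2.647511 - (20.525875)) = 2.342359; f(u_3) = 0.667933
u_4 = 2.342359 - (0.667933)·(2.342359 - 2.446531)/(0.667933 - (2.647511)) = 2.307209; f(u_4) = 0.034750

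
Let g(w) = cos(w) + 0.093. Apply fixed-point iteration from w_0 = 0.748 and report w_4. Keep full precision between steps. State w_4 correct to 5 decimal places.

0.78223

w_1 = g(0.748000) = 0.826051
w_2 = g(0.826051) = 0.770785
w_3 = g(0.770785) = 0.810364
w_4 = g(0.810364) = 0.782235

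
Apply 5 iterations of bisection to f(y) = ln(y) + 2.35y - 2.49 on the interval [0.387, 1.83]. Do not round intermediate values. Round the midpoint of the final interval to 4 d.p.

f(0.387000) = -2.529881, f(1.830000) = 2.414816 (opposite signs)
step 1: m = 1.108500, f(m) = 0.217983 > 0 → root in [0.387000, 1.108500]
step 2: m = 0.747750, f(m) = -1.023474 < 0 → root in [0.747750, 1.108500]
step 3: m = 0.928125, f(m) = -0.383495 < 0 → root in [0.928125, 1.108500]
step 4: m = 1.018312, f(m) = -0.078819 < 0 → root in [1.018312, 1.108500]
step 5: m = 1.063406, f(m) = 0.070482 > 0 → root in [1.018312, 1.063406]
Midpoint of [1.018312, 1.063406] = 1.040859

1.0409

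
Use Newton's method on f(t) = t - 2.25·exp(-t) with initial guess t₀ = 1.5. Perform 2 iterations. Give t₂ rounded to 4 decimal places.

Newton update: t ← t − f(t)/f'(t).
f'(t) = 1 + 2.25·exp(-t)
t_0 = 1.500000: f = 0.997957, f' = 1.502043 → t_1 = 1.500000 - (0.997957)/(1.502043) = 0.835600
t_1 = 0.835600: f = -0.140032, f' = 1.975632 → t_2 = 0.835600 - (-0.140032)/(1.975632) = 0.906480

0.9065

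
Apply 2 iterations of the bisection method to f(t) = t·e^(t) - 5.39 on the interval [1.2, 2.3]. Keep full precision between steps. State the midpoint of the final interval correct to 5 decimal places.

1.33750

f(1.200000) = -1.405860, f(2.300000) = 17.550620 (opposite signs)
step 1: m = 1.750000, f(m) = 4.680555 > 0 → root in [1.200000, 1.750000]
step 2: m = 1.475000, f(m) = 1.057278 > 0 → root in [1.200000, 1.475000]
Midpoint of [1.200000, 1.475000] = 1.337500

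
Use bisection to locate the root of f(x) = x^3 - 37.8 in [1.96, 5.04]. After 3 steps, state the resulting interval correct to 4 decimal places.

f(1.960000) = -30.270464, f(5.040000) = 90.224064 (opposite signs)
step 1: m = 3.500000, f(m) = 5.075000 > 0 → root in [1.960000, 3.500000]
step 2: m = 2.730000, f(m) = -17.453583 < 0 → root in [2.730000, 3.500000]
step 3: m = 3.115000, f(m) = -7.574454 < 0 → root in [3.115000, 3.500000]

[3.1150, 3.5000]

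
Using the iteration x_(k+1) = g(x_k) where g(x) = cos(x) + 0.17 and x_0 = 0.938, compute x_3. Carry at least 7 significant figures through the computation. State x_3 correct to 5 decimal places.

0.79640

x_1 = g(0.938000) = 0.761402
x_2 = g(0.761402) = 0.893869
x_3 = g(0.893869) = 0.796400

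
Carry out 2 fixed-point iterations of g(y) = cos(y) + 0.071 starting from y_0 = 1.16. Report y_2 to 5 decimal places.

y_1 = g(1.160000) = 0.470340
y_2 = g(0.470340) = 0.962414

0.96241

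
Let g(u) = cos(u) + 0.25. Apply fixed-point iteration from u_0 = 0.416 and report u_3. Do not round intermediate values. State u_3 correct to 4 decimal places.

u_1 = g(0.416000) = 1.164713
u_2 = g(1.164713) = 0.645015
u_3 = g(0.645015) = 1.049091

1.0491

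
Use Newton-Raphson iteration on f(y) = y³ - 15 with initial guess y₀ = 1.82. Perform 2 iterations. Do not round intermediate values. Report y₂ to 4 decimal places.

2.4896

f'(y) = 3y²
y_0 = 1.820000: f = -8.971432, f' = 9.937200 → y_1 = 1.820000 - (-8.971432)/(9.937200) = 2.722813
y_1 = 2.722813: f = 5.186145, f' = 22.241130 → y_2 = 2.722813 - (5.186145)/(22.241130) = 2.489635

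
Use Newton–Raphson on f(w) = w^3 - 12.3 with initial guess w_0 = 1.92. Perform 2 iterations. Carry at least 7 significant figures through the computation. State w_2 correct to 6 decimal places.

f'(w) = 3w^2
w_0 = 1.920000: f = -5.222112, f' = 11.059200 → w_1 = 1.920000 - (-5.222112)/(11.059200) = 2.392196
w_1 = 2.392196: f = 1.389588, f' = 17.167808 → w_2 = 2.392196 - (1.389588)/(17.167808) = 2.311255

2.311255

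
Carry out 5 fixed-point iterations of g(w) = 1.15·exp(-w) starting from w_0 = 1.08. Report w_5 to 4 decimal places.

0.5837

w_1 = g(1.080000) = 0.390535
w_2 = g(0.390535) = 0.778199
w_3 = g(0.778199) = 0.528117
w_4 = g(0.528117) = 0.678171
w_5 = g(0.678171) = 0.583676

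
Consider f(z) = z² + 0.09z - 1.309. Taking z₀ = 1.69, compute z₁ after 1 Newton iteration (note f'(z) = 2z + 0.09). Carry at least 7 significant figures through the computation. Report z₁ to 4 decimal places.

1.2003

z_0 = 1.690000: f = 1.699200, f' = 3.470000 → z_1 = 1.690000 - (1.699200)/(3.470000) = 1.200317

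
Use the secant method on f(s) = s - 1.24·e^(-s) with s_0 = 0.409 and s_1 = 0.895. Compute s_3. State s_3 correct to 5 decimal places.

0.64784

f(s_0) = -0.414750, f(s_1) = 0.388327
s_2 = 0.895000 - (0.388327)·(0.895000 - 0.409000)/(0.388327 - (-0.414750)) = 0.659995; f(s_2) = 0.019097
s_3 = 0.659995 - (0.019097)·(0.659995 - 0.895000)/(0.019097 - (0.388327)) = 0.647841; f(s_3) = -0.000895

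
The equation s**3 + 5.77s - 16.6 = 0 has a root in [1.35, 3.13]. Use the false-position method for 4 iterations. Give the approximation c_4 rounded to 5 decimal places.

1.81575

False-position update: c = (a·f(b) − b·f(a))/(f(b) − f(a)); replace the endpoint whose sign matches f(c).
f(1.350000) = -6.350125, f(3.130000) = 32.124397
step 1: c = 1.643785, f(c) = -2.673811 < 0 → new bracket [1.643785, 3.130000]
step 2: c = 1.757982, f(c) = -1.023402 < 0 → new bracket [1.757982, 3.130000]
step 3: c = 1.800341, f(c) = -0.376711 < 0 → new bracket [1.800341, 3.130000]
step 4: c = 1.815753, f(c) = -0.136641 < 0 → new bracket [1.815753, 3.130000]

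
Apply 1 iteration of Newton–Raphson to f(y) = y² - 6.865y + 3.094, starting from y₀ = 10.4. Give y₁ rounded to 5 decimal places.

7.53972

Newton update: y ← y − f(y)/f'(y).
f'(y) = 2y - 6.865
y_0 = 10.400000: f = 39.858000, f' = 13.935000 → y_1 = 10.400000 - (39.858000)/(13.935000) = 7.539720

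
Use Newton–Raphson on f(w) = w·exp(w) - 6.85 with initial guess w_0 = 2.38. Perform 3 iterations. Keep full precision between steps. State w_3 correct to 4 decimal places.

f'(w) = (w + 1)·exp(w)
w_0 = 2.380000: f = 18.865669, f' = 36.520572 → w_1 = 2.380000 - (18.865669)/(36.520572) = 1.863424
w_1 = 1.863424: f = 5.161192, f' = 18.456958 → w_2 = 1.863424 - (5.161192)/(18.456958) = 1.583790
w_2 = 1.583790: f = 0.868422, f' = 12.591811 → w_3 = 1.583790 - (0.868422)/(12.591811) = 1.514822

1.5148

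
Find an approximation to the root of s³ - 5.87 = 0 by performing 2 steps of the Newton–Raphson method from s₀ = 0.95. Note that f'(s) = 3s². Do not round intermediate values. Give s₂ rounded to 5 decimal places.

s_0 = 0.950000: f = -5.012625, f' = 2.707500 → s_1 = 0.950000 - (-5.012625)/(2.707500) = 2.801385
s_1 = 2.801385: f = 16.114592, f' = 23.543274 → s_2 = 2.801385 - (16.114592)/(23.543274) = 2.116918

2.11692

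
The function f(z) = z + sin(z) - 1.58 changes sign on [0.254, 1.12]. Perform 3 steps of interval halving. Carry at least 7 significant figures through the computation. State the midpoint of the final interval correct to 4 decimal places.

0.8494

f(0.254000) = -1.074722, f(1.120000) = 0.440100 (opposite signs)
step 1: m = 0.687000, f(m) = -0.258779 < 0 → root in [0.687000, 1.120000]
step 2: m = 0.903500, f(m) = 0.108998 > 0 → root in [0.687000, 0.903500]
step 3: m = 0.795250, f(m) = -0.070711 < 0 → root in [0.795250, 0.903500]
Midpoint of [0.795250, 0.903500] = 0.849375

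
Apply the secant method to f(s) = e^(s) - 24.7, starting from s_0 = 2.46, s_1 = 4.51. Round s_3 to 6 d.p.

2.987491

f(s_0) = -12.995188, f(s_1) = 66.221819
s_2 = 4.510000 - (66.221819)·(4.510000 - 2.460000)/(66.221819 - (-12.995188)) = 2.796293; f(s_2) = -8.316198
s_3 = 2.796293 - (-8.316198)·(2.796293 - 4.510000)/(-8.316198 - (66.221819)) = 2.987491; f(s_3) = -4.864144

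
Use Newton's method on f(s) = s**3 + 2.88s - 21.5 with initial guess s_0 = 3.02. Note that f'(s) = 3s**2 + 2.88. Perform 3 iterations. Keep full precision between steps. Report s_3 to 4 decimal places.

2.4374

Newton update: s ← s − f(s)/f'(s).
s_0 = 3.020000: f = 14.741208, f' = 30.241200 → s_1 = 3.020000 - (14.741208)/(30.241200) = 2.532546
s_1 = 2.532546: f = 2.036938, f' = 22.121361 → s_2 = 2.532546 - (2.036938)/(22.121361) = 2.440465
s_2 = 2.440465: f = 0.063638, f' = 20.747614 → s_3 = 2.440465 - (0.063638)/(20.747614) = 2.437398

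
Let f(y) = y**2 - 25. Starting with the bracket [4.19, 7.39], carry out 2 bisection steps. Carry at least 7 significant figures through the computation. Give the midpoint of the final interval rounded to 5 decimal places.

5.39000

f(4.190000) = -7.443900, f(7.390000) = 29.612100 (opposite signs)
step 1: m = 5.790000, f(m) = 8.524100 > 0 → root in [4.190000, 5.790000]
step 2: m = 4.990000, f(m) = -0.099900 < 0 → root in [4.990000, 5.790000]
Midpoint of [4.990000, 5.790000] = 5.390000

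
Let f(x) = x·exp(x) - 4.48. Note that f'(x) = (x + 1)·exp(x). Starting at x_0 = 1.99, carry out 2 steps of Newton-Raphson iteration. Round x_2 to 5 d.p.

x_0 = 1.990000: f = 10.077912, f' = 21.873446 → x_1 = 1.990000 - (10.077912)/(21.873446) = 1.529263
x_1 = 1.529263: f = 2.577200, f' = 11.671974 → x_2 = 1.529263 - (2.577200)/(11.671974) = 1.308460

1.30846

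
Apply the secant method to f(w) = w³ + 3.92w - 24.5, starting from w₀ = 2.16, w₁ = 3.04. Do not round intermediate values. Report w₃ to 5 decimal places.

2.44909

f(w_0) = -5.955104, f(w_1) = 15.511264
w_2 = 3.040000 - (15.511264)·(3.040000 - 2.160000)/(15.511264 - (-5.955104)) = 2.404126; f(w_2) = -1.180413
w_3 = 2.404126 - (-1.180413)·(2.404126 - 3.040000)/(-1.180413 - (15.511264)) = 2.449094; f(w_3) = -0.209738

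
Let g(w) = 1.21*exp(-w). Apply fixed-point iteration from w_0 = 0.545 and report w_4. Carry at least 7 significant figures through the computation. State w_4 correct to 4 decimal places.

w_1 = g(0.545000) = 0.701609
w_2 = g(0.701609) = 0.599902
w_3 = g(0.599902) = 0.664127
w_4 = g(0.664127) = 0.622815

0.6228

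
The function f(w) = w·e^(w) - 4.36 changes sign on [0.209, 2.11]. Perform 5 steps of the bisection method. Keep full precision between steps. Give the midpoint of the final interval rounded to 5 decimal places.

f(0.209000) = -4.102419, f(2.110000) = 13.043789 (opposite signs)
step 1: m = 1.159500, f(m) = -0.663121 < 0 → root in [1.159500, 2.110000]
step 2: m = 1.634750, f(m) = 4.023285 > 0 → root in [1.159500, 1.634750]
step 3: m = 1.397125, f(m) = 1.289356 > 0 → root in [1.159500, 1.397125]
step 4: m = 1.278312, f(m) = 0.229878 > 0 → root in [1.159500, 1.278312]
step 5: m = 1.218906, f(m) = -0.235849 < 0 → root in [1.218906, 1.278312]
Midpoint of [1.218906, 1.278312] = 1.248609

1.24861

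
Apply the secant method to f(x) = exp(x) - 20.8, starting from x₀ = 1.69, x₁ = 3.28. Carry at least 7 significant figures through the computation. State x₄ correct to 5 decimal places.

3.03719

f(x_0) = -15.380519, f(x_1) = 5.775773
x_2 = 3.280000 - (5.775773)·(3.280000 - 1.690000)/(5.775773 - (-15.380519)) = 2.845922; f(x_2) = -3.582572
x_3 = 2.845922 - (-3.582572)·(2.845922 - 3.280000)/(-3.582572 - (5.775773)) = 3.012096; f(x_3) = -0.470027
x_4 = 3.012096 - (-0.470027)·(3.012096 - 2.845922)/(-0.470027 - (-3.582572)) = 3.037190; f(x_4) = 0.046589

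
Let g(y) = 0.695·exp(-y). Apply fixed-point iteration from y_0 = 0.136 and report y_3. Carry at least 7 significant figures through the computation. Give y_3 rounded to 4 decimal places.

y_1 = g(0.136000) = 0.606626
y_2 = g(0.606626) = 0.378905
y_3 = g(0.378905) = 0.475804

0.4758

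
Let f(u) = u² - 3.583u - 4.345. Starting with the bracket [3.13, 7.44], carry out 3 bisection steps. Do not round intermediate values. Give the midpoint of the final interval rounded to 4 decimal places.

4.4769

f(3.130000) = -5.762890, f(7.440000) = 24.351080 (opposite signs)
step 1: m = 5.285000, f(m) = 4.650070 > 0 → root in [3.130000, 5.285000]
step 2: m = 4.207500, f(m) = -1.717416 < 0 → root in [4.207500, 5.285000]
step 3: m = 4.746250, f(m) = 1.176075 > 0 → root in [4.207500, 4.746250]
Midpoint of [4.207500, 4.746250] = 4.476875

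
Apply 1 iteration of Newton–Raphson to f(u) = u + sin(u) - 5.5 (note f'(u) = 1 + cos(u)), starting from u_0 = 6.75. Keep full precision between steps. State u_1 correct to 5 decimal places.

5.85193

Newton update: u ← u − f(u)/f'(u).
u_0 = 6.750000: f = 1.700044, f' = 1.893006 → u_1 = 6.750000 - (1.700044)/(1.893006) = 5.851934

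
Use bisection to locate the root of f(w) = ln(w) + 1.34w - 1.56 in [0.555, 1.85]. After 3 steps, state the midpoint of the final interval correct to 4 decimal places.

f(0.555000) = -1.405087, f(1.850000) = 1.534186 (opposite signs)
step 1: m = 1.202500, f(m) = 0.235753 > 0 → root in [0.555000, 1.202500]
step 2: m = 0.878750, f(m) = -0.511730 < 0 → root in [0.878750, 1.202500]
step 3: m = 1.040625, f(m) = -0.125741 < 0 → root in [1.040625, 1.202500]
Midpoint of [1.040625, 1.202500] = 1.121563

1.1216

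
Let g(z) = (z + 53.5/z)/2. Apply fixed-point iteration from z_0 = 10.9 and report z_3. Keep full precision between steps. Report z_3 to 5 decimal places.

z_1 = g(10.900000) = 7.904128
z_2 = g(7.904128) = 7.336372
z_3 = g(7.336372) = 7.314402

7.31440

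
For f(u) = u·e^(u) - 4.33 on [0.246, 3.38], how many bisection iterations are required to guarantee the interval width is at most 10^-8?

29

Initial width b − a = 3.38 − 0.246 = 3.134000.
After n steps the width is (b−a)/2^n; need (b−a)/2^n ≤ 10^-8.
So n ≥ log₂(3.134000/10^-8) = log₂(313400000.0000) ≈ 28.2234.
Hence n = 29.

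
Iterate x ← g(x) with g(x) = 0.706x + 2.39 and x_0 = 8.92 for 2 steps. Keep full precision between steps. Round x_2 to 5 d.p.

x_1 = g(8.920000) = 8.687520
x_2 = g(8.687520) = 8.523389

8.52339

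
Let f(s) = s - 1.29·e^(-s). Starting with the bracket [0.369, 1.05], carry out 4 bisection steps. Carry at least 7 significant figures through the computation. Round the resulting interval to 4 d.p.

f(0.369000) = -0.522939, f(1.050000) = 0.598580 (opposite signs)
step 1: m = 0.709500, f(m) = 0.074962 > 0 → root in [0.369000, 0.709500]
step 2: m = 0.539250, f(m) = -0.213059 < 0 → root in [0.539250, 0.709500]
step 3: m = 0.624375, f(m) = -0.066544 < 0 → root in [0.624375, 0.709500]
step 4: m = 0.666937, f(m) = 0.004809 > 0 → root in [0.624375, 0.666937]

[0.6244, 0.6669]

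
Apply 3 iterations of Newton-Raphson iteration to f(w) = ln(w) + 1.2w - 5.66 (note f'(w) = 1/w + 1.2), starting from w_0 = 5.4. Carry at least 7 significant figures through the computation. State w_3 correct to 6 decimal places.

3.640011

Newton update: w ← w − f(w)/f'(w).
w_0 = 5.400000: f = 2.506399, f' = 1.385185 → w_1 = 5.400000 - (2.506399)/(1.385185) = 3.590568
w_1 = 3.590568: f = -0.073009, f' = 1.478507 → w_2 = 3.590568 - (-0.073009)/(1.478507) = 3.639948
w_2 = 3.639948: f = -0.000094, f' = 1.474729 → w_3 = 3.639948 - (-0.000094)/(1.474729) = 3.640011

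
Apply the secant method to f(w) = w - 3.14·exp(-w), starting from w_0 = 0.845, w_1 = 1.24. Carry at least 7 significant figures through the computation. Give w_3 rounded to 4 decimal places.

1.0730

f(w_0) = -0.503810, f(w_1) = 0.331334
w_2 = 1.240000 - (0.331334)·(1.240000 - 0.845000)/(0.331334 - (-0.503810)) = 1.083288; f(w_2) = 0.020459
w_3 = 1.083288 - (0.020459)·(1.083288 - 1.240000)/(0.020459 - (0.331334)) = 1.072975; f(w_3) = -0.000872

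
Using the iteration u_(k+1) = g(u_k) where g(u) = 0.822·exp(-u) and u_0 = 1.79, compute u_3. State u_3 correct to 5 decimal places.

u_1 = g(1.790000) = 0.137241
u_2 = g(0.137241) = 0.716587
u_3 = g(0.716587) = 0.401478

0.40148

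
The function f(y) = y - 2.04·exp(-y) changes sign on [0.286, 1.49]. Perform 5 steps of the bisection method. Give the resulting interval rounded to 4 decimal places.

f(0.286000) = -1.246576, f(1.490000) = 1.030240 (opposite signs)
step 1: m = 0.888000, f(m) = 0.048585 > 0 → root in [0.286000, 0.888000]
step 2: m = 0.587000, f(m) = -0.547225 < 0 → root in [0.587000, 0.888000]
step 3: m = 0.737500, f(m) = -0.238249 < 0 → root in [0.737500, 0.888000]
step 4: m = 0.812750, f(m) = -0.092268 < 0 → root in [0.812750, 0.888000]
step 5: m = 0.850375, f(m) = -0.021225 < 0 → root in [0.850375, 0.888000]

[0.8504, 0.8880]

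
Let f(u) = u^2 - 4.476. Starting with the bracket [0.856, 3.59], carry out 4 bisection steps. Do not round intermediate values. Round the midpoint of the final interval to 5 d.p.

2.13756

f(0.856000) = -3.743264, f(3.590000) = 8.412100 (opposite signs)
step 1: m = 2.223000, f(m) = 0.465729 > 0 → root in [0.856000, 2.223000]
step 2: m = 1.539500, f(m) = -2.105940 < 0 → root in [1.539500, 2.223000]
step 3: m = 1.881250, f(m) = -0.936898 < 0 → root in [1.881250, 2.223000]
step 4: m = 2.052125, f(m) = -0.264783 < 0 → root in [2.052125, 2.223000]
Midpoint of [2.052125, 2.223000] = 2.137562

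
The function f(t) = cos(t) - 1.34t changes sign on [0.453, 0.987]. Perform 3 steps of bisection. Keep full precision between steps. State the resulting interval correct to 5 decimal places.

[0.58650, 0.65325]

f(0.453000) = 0.292118, f(0.987000) = -0.771385 (opposite signs)
step 1: m = 0.720000, f(m) = -0.212994 < 0 → root in [0.453000, 0.720000]
step 2: m = 0.586500, f(m) = 0.046973 > 0 → root in [0.586500, 0.720000]
step 3: m = 0.653250, f(m) = -0.081242 < 0 → root in [0.586500, 0.653250]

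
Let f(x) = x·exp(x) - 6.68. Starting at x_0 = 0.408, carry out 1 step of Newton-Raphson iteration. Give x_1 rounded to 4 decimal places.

3.2731

Newton update: x ← x − f(x)/f'(x).
f'(x) = (x + 1)·exp(x)
x_0 = 0.408000: f = -6.066447, f' = 2.117360 → x_1 = 0.408000 - (-6.066447)/(2.117360) = 3.273099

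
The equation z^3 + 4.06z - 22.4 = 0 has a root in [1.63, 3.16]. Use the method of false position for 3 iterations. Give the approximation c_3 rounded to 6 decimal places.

2.333066

f(1.630000) = -11.451453, f(3.160000) = 21.984096
step 1: c = 2.154015, f(c) = -3.660545 < 0 → new bracket [2.154015, 3.160000]
step 2: c = 2.297610, f(c) = -0.942588 < 0 → new bracket [2.297610, 3.160000]
step 3: c = 2.333066, f(c) = -0.228418 < 0 → new bracket [2.333066, 3.160000]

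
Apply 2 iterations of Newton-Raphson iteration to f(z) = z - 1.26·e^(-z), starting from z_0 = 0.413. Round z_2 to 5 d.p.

f'(z) = 1 + 1.26·e^(-z)
z_0 = 0.413000: f = -0.420694, f' = 1.833694 → z_1 = 0.413000 - (-0.420694)/(1.833694) = 0.642425
z_1 = 0.642425: f = -0.020355, f' = 1.662780 → z_2 = 0.642425 - (-0.020355)/(1.662780) = 0.654666

0.65467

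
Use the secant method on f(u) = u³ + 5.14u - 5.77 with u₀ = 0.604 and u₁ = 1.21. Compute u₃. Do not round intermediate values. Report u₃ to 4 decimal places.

Secant update: u_(k+1) = u_k − f(u_k)·(u_k − u_(k-1))/(f(u_k) − f(u_(k-1))).
f(u_0) = -2.445091, f(u_1) = 2.220961
u_2 = 1.210000 - (2.220961)·(1.210000 - 0.604000)/(2.220961 - (-2.445091)) = 0.921554; f(u_2) = -0.250569
u_3 = 0.921554 - (-0.250569)·(0.921554 - 1.210000)/(-0.250569 - (2.220961)) = 0.950798; f(u_3) = -0.023364

0.9508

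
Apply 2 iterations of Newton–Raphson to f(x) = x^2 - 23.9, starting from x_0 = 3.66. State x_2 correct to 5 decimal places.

4.89294

f'(x) = 2x
x_0 = 3.660000: f = -10.504400, f' = 7.320000 → x_1 = 3.660000 - (-10.504400)/(7.320000) = 5.095027
x_1 = 5.095027: f = 2.059303, f' = 10.190055 → x_2 = 5.095027 - (2.059303)/(10.190055) = 4.892938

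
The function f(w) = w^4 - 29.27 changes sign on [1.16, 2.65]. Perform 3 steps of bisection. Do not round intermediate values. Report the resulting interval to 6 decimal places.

f(1.160000) = -27.459361, f(2.650000) = 20.045506 (opposite signs)
step 1: m = 1.905000, f(m) = -16.100178 < 0 → root in [1.905000, 2.650000]
step 2: m = 2.277500, f(m) = -2.364966 < 0 → root in [2.277500, 2.650000]
step 3: m = 2.463750, f(m) = 7.575678 > 0 → root in [2.277500, 2.463750]

[2.277500, 2.463750]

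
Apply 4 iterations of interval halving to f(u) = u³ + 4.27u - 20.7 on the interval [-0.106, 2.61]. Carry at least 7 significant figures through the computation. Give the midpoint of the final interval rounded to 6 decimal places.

2.185625

f(-0.106000) = -21.153811, f(2.610000) = 8.224281 (opposite signs)
step 1: m = 1.252000, f(m) = -13.391445 < 0 → root in [1.252000, 2.610000]
step 2: m = 1.931000, f(m) = -5.254393 < 0 → root in [1.931000, 2.610000]
step 3: m = 2.270500, f(m) = 0.699849 > 0 → root in [1.931000, 2.270500]
step 4: m = 2.100750, f(m) = -2.458871 < 0 → root in [2.100750, 2.270500]
Midpoint of [2.100750, 2.270500] = 2.185625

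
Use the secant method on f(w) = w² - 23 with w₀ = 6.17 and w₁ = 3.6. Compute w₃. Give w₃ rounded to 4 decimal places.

4.8203

f(w_0) = 15.068900, f(w_1) = -10.040000
w_2 = 3.600000 - (-10.040000)·(3.600000 - 6.170000)/(-10.040000 - (15.068900)) = 4.627636; f(w_2) = -1.584989
w_3 = 4.627636 - (-1.584989)·(4.627636 - 3.600000)/(-1.584989 - (-10.040000)) = 4.820278; f(w_3) = 0.235077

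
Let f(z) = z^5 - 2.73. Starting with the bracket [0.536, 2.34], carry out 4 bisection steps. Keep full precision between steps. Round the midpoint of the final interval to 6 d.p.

1.268875

f(0.536000) = -2.685759, f(2.340000) = 67.428337 (opposite signs)
step 1: m = 1.438000, f(m) = 3.418858 > 0 → root in [0.536000, 1.438000]
step 2: m = 0.987000, f(m) = -1.793332 < 0 → root in [0.987000, 1.438000]
step 3: m = 1.212500, f(m) = -0.109352 < 0 → root in [1.212500, 1.438000]
step 4: m = 1.325250, f(m) = 1.357795 > 0 → root in [1.212500, 1.325250]
Midpoint of [1.212500, 1.325250] = 1.268875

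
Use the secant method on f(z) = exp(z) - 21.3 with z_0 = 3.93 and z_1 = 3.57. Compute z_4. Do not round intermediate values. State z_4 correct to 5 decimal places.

f(z_0) = 29.606978, f(z_1) = 14.216593
z_2 = 3.570000 - (14.216593)·(3.570000 - 3.930000)/(14.216593 - (29.606978)) = 3.237456; f(z_2) = 4.168857
z_3 = 3.237456 - (4.168857)·(3.237456 - 3.570000)/(4.168857 - (14.216593)) = 3.099482; f(z_3) = 0.886464
z_4 = 3.099482 - (0.886464)·(3.099482 - 3.237456)/(0.886464 - (4.168857)) = 3.062220; f(z_4) = 0.074962

3.06222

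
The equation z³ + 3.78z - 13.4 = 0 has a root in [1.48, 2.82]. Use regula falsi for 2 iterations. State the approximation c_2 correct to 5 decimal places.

1.81655

f(1.480000) = -4.563808, f(2.820000) = 19.685368
step 1: c = 1.732194, f(c) = -1.654862 < 0 → new bracket [1.732194, 2.820000]
step 2: c = 1.816550, f(c) = -0.539093 < 0 → new bracket [1.816550, 2.820000]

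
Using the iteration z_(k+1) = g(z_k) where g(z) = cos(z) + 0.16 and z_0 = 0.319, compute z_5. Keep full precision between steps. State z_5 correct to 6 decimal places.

z_1 = g(0.319000) = 1.109550
z_2 = g(1.109550) = 0.605065
z_3 = g(0.605065) = 0.982465
z_4 = g(0.982465) = 0.714974
z_5 = g(0.714974) = 0.915111

0.915111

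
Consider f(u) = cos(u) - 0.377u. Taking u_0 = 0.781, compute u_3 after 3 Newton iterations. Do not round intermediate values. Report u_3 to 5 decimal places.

f'(u) = -sin(u) - 0.377
u_0 = 0.781000: f = 0.415773, f' = -1.080990 → u_1 = 0.781000 - (0.415773)/(-1.080990) = 1.165622
u_1 = 1.165622: f = -0.045261, f' = -1.296034 → u_2 = 1.165622 - (-0.045261)/(-1.296034) = 1.130700
u_2 = 1.130700: f = -0.000247, f' = -1.281710 → u_3 = 1.130700 - (-0.000247)/(-1.281710) = 1.130507

1.13051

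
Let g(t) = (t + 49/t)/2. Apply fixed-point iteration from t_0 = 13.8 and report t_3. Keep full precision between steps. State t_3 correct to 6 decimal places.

7.001827

t_1 = g(13.800000) = 8.675362
t_2 = g(8.675362) = 7.161771
t_3 = g(7.161771) = 7.001827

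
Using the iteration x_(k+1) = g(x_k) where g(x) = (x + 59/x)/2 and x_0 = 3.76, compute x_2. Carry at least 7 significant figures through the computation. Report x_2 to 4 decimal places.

x_1 = g(3.760000) = 9.725745
x_2 = g(9.725745) = 7.896059

7.8961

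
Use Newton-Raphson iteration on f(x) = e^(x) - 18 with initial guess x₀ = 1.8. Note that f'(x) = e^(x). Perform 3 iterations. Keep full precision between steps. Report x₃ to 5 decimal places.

Newton update: x ← x − f(x)/f'(x).
x_0 = 1.800000: f = -11.950353, f' = 6.049647 → x_1 = 1.800000 - (-11.950353)/(6.049647) = 3.775380
x_1 = 3.775380: f = 25.614078, f' = 43.614078 → x_2 = 3.775380 - (25.614078)/(43.614078) = 3.188091
x_2 = 3.188091: f = 6.242099, f' = 24.242099 → x_3 = 3.188091 - (6.242099)/(24.242099) = 2.930601

2.93060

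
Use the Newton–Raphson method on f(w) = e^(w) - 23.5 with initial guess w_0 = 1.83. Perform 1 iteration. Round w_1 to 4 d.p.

f'(w) = e^(w)
w_0 = 1.830000: f = -17.266113, f' = 6.233887 → w_1 = 1.830000 - (-17.266113)/(6.233887) = 4.599719

4.5997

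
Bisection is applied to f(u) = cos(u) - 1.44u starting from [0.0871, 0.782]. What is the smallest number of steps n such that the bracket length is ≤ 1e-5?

17

Initial width b − a = 0.782 − 0.0871 = 0.694900.
After n steps the width is (b−a)/2^n; need (b−a)/2^n ≤ 1e-5.
So n ≥ log₂(0.694900/1e-5) = log₂(69490.0000) ≈ 16.0845.
Hence n = 17.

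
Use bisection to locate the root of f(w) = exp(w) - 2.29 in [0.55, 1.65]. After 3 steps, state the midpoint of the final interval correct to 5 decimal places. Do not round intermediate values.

0.89375

f(0.550000) = -0.556747, f(1.650000) = 2.916980 (opposite signs)
step 1: m = 1.100000, f(m) = 0.714166 > 0 → root in [0.550000, 1.100000]
step 2: m = 0.825000, f(m) = -0.008119 < 0 → root in [0.825000, 1.100000]
step 3: m = 0.962500, f(m) = 0.328234 > 0 → root in [0.825000, 0.962500]
Midpoint of [0.825000, 0.962500] = 0.893750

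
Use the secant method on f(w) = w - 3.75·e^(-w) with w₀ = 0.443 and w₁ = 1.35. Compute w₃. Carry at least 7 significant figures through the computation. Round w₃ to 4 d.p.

1.1654

Secant update: w_(k+1) = w_k − f(w_k)·(w_k − w_(k-1))/(f(w_k) − f(w_(k-1))).
f(w_0) = -1.964902, f(w_1) = 0.377849
w_2 = 1.350000 - (0.377849)·(1.350000 - 0.443000)/(0.377849 - (-1.964902)) = 1.203715; f(w_2) = 0.078425
w_3 = 1.203715 - (0.078425)·(1.203715 - 1.350000)/(0.078425 - (0.377849)) = 1.165400; f(w_3) = -0.003842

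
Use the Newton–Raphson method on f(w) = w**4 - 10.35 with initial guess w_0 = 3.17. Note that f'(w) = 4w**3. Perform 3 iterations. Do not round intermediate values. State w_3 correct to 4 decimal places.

1.8284

w_0 = 3.170000: f = 90.630391, f' = 127.420052 → w_1 = 3.170000 - (90.630391)/(127.420052) = 2.458727
w_1 = 2.458727: f = 26.196141, f' = 59.455377 → w_2 = 2.458727 - (26.196141)/(59.455377) = 2.018126
w_2 = 2.018126: f = 6.237955, f' = 32.877942 → w_3 = 2.018126 - (6.237955)/(32.877942) = 1.828395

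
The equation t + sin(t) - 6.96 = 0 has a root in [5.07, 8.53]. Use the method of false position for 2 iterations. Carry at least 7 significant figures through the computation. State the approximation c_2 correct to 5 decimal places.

6.61718

f(5.070000) = -2.826736, f(8.530000) = 2.350070
step 1: c = 6.959293, f(c) = 0.625056 > 0 → new bracket [5.070000, 6.959293]
step 2: c = 6.617177, f(c) = -0.015006 < 0 → new bracket [6.617177, 6.959293]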